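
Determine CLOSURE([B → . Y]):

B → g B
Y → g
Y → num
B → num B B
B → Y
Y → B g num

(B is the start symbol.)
To compute CLOSURE, for each item [A → α.Bβ] where B is a non-terminal, add [B → .γ] for all productions B → γ; repeat for the newly added items until nothing changes.

Start with: [B → . Y]
  [B → . Y] has the dot before Y: add [Y → . g], [Y → . num], [Y → . B g num]
  [Y → . B g num] has the dot before B: add [B → . g B], [B → . num B B]
No further items can be added.

CLOSURE = { [B → . Y], [B → . g B], [B → . num B B], [Y → . B g num], [Y → . g], [Y → . num] }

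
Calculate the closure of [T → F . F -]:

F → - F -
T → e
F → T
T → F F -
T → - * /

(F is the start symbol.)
{ [F → . - F -], [F → . T], [T → . - * /], [T → . F F -], [T → . e], [T → F . F -] }

Start with: [T → F . F -]
  [T → F . F -] has the dot before F: add [F → . - F -], [F → . T]
  [F → . T] has the dot before T: add [T → . e], [T → . F F -], [T → . - * /]
No further items can be added.

CLOSURE = { [F → . - F -], [F → . T], [T → . - * /], [T → . F F -], [T → . e], [T → F . F -] }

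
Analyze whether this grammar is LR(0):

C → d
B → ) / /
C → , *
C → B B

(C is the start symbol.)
Augment with C' → C and build the canonical LR(0) collection (I0 = CLOSURE({[C' → . C]}), then GOTO on every symbol after a dot until no new states appear). It has 10 states:
  I0: { [B → . ) / /], [C → . , *], [C → . B B], [C → . d], [C' → . C] }  — shift
  I1: { [B → ) . / /] }  — shift
  I2: { [C → , . *] }  — shift
  I3: { [B → . ) / /], [C → B . B] }  — shift
  I4: { [C' → C .] }  — accept
  I5: { [C → d .] }  — reduce
  I6: { [C → B B .] }  — reduce
  I7: { [C → , * .] }  — reduce
  I8: { [B → ) / . /] }  — shift
  I9: { [B → ) / / .] }  — reduce

Every state is either a pure shift/goto state or contains exactly one complete item and nothing to shift — no conflicts. The grammar is LR(0).

Answer: Yes, the grammar is LR(0)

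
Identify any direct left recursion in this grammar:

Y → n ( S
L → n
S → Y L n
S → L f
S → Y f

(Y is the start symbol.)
No direct left recursion

Y → n ( S: starts with n
L → n: starts with n
S → Y L n: starts with Y
S → L f: starts with L
S → Y f: starts with Y

No direct left recursion found.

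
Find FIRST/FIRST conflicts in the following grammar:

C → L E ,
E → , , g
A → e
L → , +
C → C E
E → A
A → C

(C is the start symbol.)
A FIRST/FIRST conflict occurs when two productions N → α and N → β for the same non-terminal have FIRST(α) ∩ FIRST(β) ≠ ∅ (with ε ∈ FIRST of a nullable right-hand side, so two nullable alternatives also conflict).

FIRST sets of the non-terminals at (or reachable through a nullable prefix from) the front of some alternative:
  FIRST(L) = { ',' }
  FIRST(C) = { ',' }
  FIRST(A) = { ',', 'e' }

Productions for C:
  C → L E ,: FIRST = { ',' }
  C → C E: FIRST = { ',' }
Productions for E:
  E → , , g: FIRST = { ',' }
  E → A: FIRST = { ',', 'e' }
Productions for A:
  A → e: FIRST = { 'e' }
  A → C: FIRST = { ',' }
L has only one production, so no FIRST/FIRST conflict is possible there.

Conflict for C: C → L E , and C → C E
  Overlap: { ',' }
Conflict for E: E → , , g and E → A
  Overlap: { ',' }

Answer: Yes. C → L E ',' / C → C E on { ',' }; E → ',' ',' g / E → A on { ',' }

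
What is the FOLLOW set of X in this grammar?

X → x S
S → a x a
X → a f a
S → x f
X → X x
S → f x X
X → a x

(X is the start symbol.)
{ $, 'x' }

To compute FOLLOW(X), find every occurrence of X on a right-hand side N → α X β: add FIRST(β) \ {ε}, and if β is empty or nullable also add FOLLOW(N). Iterate to a fixed point.

X is the start symbol, so $ ∈ FOLLOW(X).
In X → X x: X is followed by x, add FIRST(x) \ {ε} = { 'x' }
In S → f x X: X is at the end, add FOLLOW(S)

The FOLLOW sets referred to above (computed the same way, to a fixed point):
  FOLLOW(S) = { $, 'x' }

Taking the union: FOLLOW(X) = { $, 'x' }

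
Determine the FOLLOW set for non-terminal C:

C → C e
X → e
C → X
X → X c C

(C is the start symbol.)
C is the start symbol, so $ ∈ FOLLOW(C).
In C → C e: C is followed by e, add FIRST(e) \ {ε} = { 'e' }
In X → X c C: C is at the end, add FOLLOW(X)

The FOLLOW sets referred to above (computed the same way, to a fixed point):
  FOLLOW(X) = { $, 'c', 'e' }

Taking the union: FOLLOW(C) = { $, 'c', 'e' }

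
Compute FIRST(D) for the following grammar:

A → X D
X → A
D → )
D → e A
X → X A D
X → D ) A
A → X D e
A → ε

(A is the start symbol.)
{ ')', 'e' }

To compute FIRST(D), examine every production with D on the left-hand side, reading each right-hand side left to right until a non-nullable symbol is reached.

From D → ):
  - ')' is a terminal: add ')' and stop
From D → e A:
  - e is a terminal: add 'e' and stop

Collecting: FIRST(D) = { ')', 'e' }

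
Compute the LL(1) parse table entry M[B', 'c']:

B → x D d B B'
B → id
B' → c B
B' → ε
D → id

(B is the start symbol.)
To find M[B', 'c'], we find productions for B' where 'c' is in the predict set (PREDICT(N → α) = (FIRST(α) \ {ε}) ∪ (FOLLOW(N) if α ⇒* ε)).

Relevant sets:
  FOLLOW(B') = { $, 'c' }

B' → c B: PREDICT = { 'c' }
  'c' is in predict set, so this production goes in M[B', 'c']
B' → ε: PREDICT = { $, 'c' }
  'c' is in predict set, so this production goes in M[B', 'c']

M[B', 'c'] = B' → c B, B' → ε  (a multiply-defined cell — the grammar is not LL(1))

Answer: B' → c B, B' → ε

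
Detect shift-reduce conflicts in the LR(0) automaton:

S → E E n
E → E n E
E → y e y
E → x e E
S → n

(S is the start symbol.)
Yes — I9: [E → x e E .] vs [E → E . n E]; I11: [E → E n E .] vs [E → E . n E]; I13: [S → E E n .] vs [E → . x e E]

A shift-reduce conflict occurs when an LR(0) state has both:
  - a complete (reduce) item [A → α .] (dot at the end), and
  - a shift item [B → β . c γ] (dot before a terminal).

Augment with S' → S and build the canonical LR(0) collection (I0 = CLOSURE({[S' → . S]}), then GOTO on every symbol after a dot until no new states appear). It has 14 states:
  I0: { [E → . E n E], [E → . x e E], [E → . y e y], [S → . E E n], [S → . n], [S' → . S] }  — shift
  I1: { [E → . E n E], [E → . x e E], [E → . y e y], [E → E . n E], [S → E . E n] }  — shift
  I2: { [S' → S .] }  — accept
  I3: { [S → n .] }  — reduce
  I4: { [E → x . e E] }  — shift
  I5: { [E → y . e y] }  — shift
  I6: { [E → y e . y] }  — shift
  I7: { [E → y e y .] }  — reduce
  I8: { [E → . E n E], [E → . x e E], [E → . y e y], [E → x e . E] }  — shift
  I9: { [E → E . n E], [E → x e E .] }  — shift, reduce
  I10: { [E → . E n E], [E → . x e E], [E → . y e y], [E → E n . E] }  — shift
  I11: { [E → E . n E], [E → E n E .] }  — shift, reduce
  I12: { [E → E . n E], [S → E E . n] }  — shift
  I13: { [E → . E n E], [E → . x e E], [E → . y e y], [E → E n . E], [S → E E n .] }  — shift, reduce

I9 contains reduce item [E → x e E .] and shift item [E → E . n E] — shift-reduce conflict.
I11 contains reduce item [E → E n E .] and shift item [E → E . n E] — shift-reduce conflict.
I13 contains reduce item [S → E E n .] and shift items [E → . x e E], [E → . y e y] — shift-reduce conflict.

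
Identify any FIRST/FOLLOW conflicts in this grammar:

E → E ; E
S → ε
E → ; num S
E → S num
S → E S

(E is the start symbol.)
A FIRST/FOLLOW conflict occurs when a non-terminal N has a nullable alternative N → β (β ⇒* ε) and another alternative N → α with FIRST(α) ∩ FOLLOW(N) ≠ ∅: on such a lookahead the parser cannot decide between expanding α and letting N vanish via β.

Nullable non-terminals: S.
FIRST sets used below: FIRST(E) = { ';', 'num' }

S: nullable alternative(s) S → ε; FOLLOW(S) = { $, ';', 'num' }
  S → ε: FIRST \ {ε} = { } — this is the only nullable alternative, skip
  S → E S: FIRST \ {ε} = { ';', 'num' } — overlaps FOLLOW(S) on { ';', 'num' }: CONFLICT

E has no nullable alternative, so no FIRST/FOLLOW check is needed there.

So the grammar has 1 FIRST/FOLLOW conflict (marked CONFLICT above).

Answer: Yes. S → E S with FOLLOW(S) on { ';', 'num' }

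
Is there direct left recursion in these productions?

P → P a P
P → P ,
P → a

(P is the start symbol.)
Direct left recursion occurs when N → N α for some non-terminal N (the right-hand side begins with the left-hand side itself).

P → P a P: LEFT RECURSIVE (starts with P)
P → P ,: LEFT RECURSIVE (starts with P)
P → a: starts with a

The grammar has direct left recursion on: P.

Answer: Yes, P is left-recursive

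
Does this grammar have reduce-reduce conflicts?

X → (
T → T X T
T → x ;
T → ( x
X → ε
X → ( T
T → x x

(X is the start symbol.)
Yes — I4: [X → .] vs [X → ( T .]; I9: [T → T X T .] vs [X → .]

A reduce-reduce conflict occurs when an LR(0) state has two complete items [A → α .] and [B → β .] — both call for a reduction, and with no lookahead the parser cannot choose between them.

Augment with X' → X and build the canonical LR(0) collection (I0 = CLOSURE({[X' → . X]}), then GOTO on every symbol after a dot until no new states appear). It has 11 states:
  I0: { [X → . ( T], [X → . (], [X → .], [X' → . X] }  — shift, reduce
  I1: { [T → . ( x], [T → . T X T], [T → . x ;], [T → . x x], [X → ( . T], [X → ( .] }  — shift, reduce
  I2: { [X' → X .] }  — accept
  I3: { [T → ( . x] }  — shift
  I4: { [T → T . X T], [X → ( T .], [X → . ( T], [X → . (], [X → .] }  — shift, 2 reduces
  I5: { [T → x . ;], [T → x . x] }  — shift
  I6: { [T → x ; .] }  — reduce
  I7: { [T → x x .] }  — reduce
  I8: { [T → . ( x], [T → . T X T], [T → . x ;], [T → . x x], [T → T X . T] }  — shift
  I9: { [T → T . X T], [T → T X T .], [X → . ( T], [X → . (], [X → .] }  — shift, 2 reduces
  I10: { [T → ( x .] }  — reduce

I4 contains complete items [X → .], [X → ( T .] — reduce-reduce conflict.
I9 contains complete items [T → T X T .], [X → .] — reduce-reduce conflict.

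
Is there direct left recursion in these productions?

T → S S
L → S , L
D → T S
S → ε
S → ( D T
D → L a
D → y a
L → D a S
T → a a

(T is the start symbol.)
T → S S: starts with S
L → S , L: starts with S
D → T S: starts with T
S → ε: starts with ε
S → ( D T: starts with '('
D → L a: starts with L
D → y a: starts with y
L → D a S: starts with D
T → a a: starts with a

No direct left recursion found.

Answer: No direct left recursion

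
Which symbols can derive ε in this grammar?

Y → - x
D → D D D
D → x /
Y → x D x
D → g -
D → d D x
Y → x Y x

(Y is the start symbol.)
None

There are no ε-productions, so no non-terminal can derive ε.
No non-terminals are nullable.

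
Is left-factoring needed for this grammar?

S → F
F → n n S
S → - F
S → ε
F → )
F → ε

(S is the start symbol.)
No, left-factoring is not needed

Left-factoring is needed when two productions for the same non-terminal
share a common prefix on the right-hand side.

Productions for S:
  S → F
  S → - F
  S → ε
Productions for F:
  F → n n S
  F → )
  F → ε

No common prefixes found.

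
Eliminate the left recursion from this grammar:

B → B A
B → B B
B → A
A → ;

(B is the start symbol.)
B → A B'
B' → A B'
B' → B B'
B' → ε
A → ;

B is directly left-recursive. The standard transformation for
  A → A α₁ | ... | A α_m | β₁ | ... | β_n
is
  A  → β₁ A' | ... | β_n A'
  A' → α₁ A' | ... | α_m A' | ε

B → A becomes B → A B'
B → B A becomes B' → A B'
B → B B becomes B' → B B'
Add B' → ε

Productions for other non-terminals are unchanged:
  A → ;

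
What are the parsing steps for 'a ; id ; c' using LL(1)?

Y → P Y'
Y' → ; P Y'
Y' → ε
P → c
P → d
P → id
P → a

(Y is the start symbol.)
LL(1) parsing maintains a stack (initially the start symbol over $) and the input. At each step: if the stack top is a terminal, match it against the current input token; if it is a non-terminal N, replace it with the RHS of M[N, lookahead] (the unique production whose predict set contains the lookahead).

Stack is shown with the top on the left.

Stack     Input         Action
------------------------------
Y $       a ; id ; c $  output Y → P Y'
P Y' $    a ; id ; c $  output P → a
a Y' $    a ; id ; c $  match 'a'
Y' $      ; id ; c $    output Y' → ; P Y'
; P Y' $  ; id ; c $    match ';'
P Y' $    id ; c $      output P → id
id Y' $   id ; c $      match 'id'
Y' $      ; c $         output Y' → ; P Y'
; P Y' $  ; c $         match ';'
P Y' $    c $           output P → c
c Y' $    c $           match 'c'
Y' $      $             output Y' → ε
$         $             accept

The string is accepted.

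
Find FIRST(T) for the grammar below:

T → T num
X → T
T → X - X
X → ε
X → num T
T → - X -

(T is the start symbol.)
FIRST sets of the other non-terminals involved (by the same procedure, iterated to a fixed point):
  FIRST(X) = { '-', 'num', ε }

From T → T num:
  - T is the symbol being defined: contributes nothing new
    T is not nullable, so stop
From T → X - X:
  - X is a non-terminal: add FIRST(X) \ {ε} = { '-', 'num' }
    X is nullable, so continue to the next symbol
  - '-' is a terminal: add '-' and stop
From T → - X -:
  - '-' is a terminal: add '-' and stop

Collecting: FIRST(T) = { '-', 'num' }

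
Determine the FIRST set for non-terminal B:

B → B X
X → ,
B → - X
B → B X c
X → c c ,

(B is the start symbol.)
To compute FIRST(B), examine every production with B on the left-hand side, reading each right-hand side left to right until a non-nullable symbol is reached.

From B → B X:
  - B is the symbol being defined: contributes nothing new
    B is not nullable, so stop
From B → - X:
  - '-' is a terminal: add '-' and stop
From B → B X c:
  - B is the symbol being defined: contributes nothing new
    B is not nullable, so stop

Collecting: FIRST(B) = { '-' }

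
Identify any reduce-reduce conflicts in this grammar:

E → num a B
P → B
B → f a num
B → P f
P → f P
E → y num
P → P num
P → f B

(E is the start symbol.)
Augment with E' → E and build the canonical LR(0) collection (I0 = CLOSURE({[E' → . E]}), then GOTO on every symbol after a dot until no new states appear). It has 15 states:
  I0: { [E → . num a B], [E → . y num], [E' → . E] }  — shift
  I1: { [E' → E .] }  — accept
  I2: { [E → num . a B] }  — shift
  I3: { [E → y . num] }  — shift
  I4: { [E → y num .] }  — reduce
  I5: { [B → . P f], [B → . f a num], [E → num a . B], [P → . B], [P → . P num], [P → . f B], [P → . f P] }  — shift
  I6: { [E → num a B .], [P → B .] }  — 2 reduces
  I7: { [B → P . f], [P → P . num] }  — shift
  I8: { [B → . P f], [B → . f a num], [B → f . a num], [P → . B], [P → . P num], [P → . f B], [P → . f P], [P → f . B], [P → f . P] }  — shift
  I9: { [P → B .], [P → f B .] }  — 2 reduces
  I10: { [B → P . f], [P → P . num], [P → f P .] }  — shift, reduce
  I11: { [B → f a . num] }  — shift
  I12: { [B → f a num .] }  — reduce
  I13: { [B → P f .] }  — reduce
  I14: { [P → P num .] }  — reduce

I6 contains complete items [E → num a B .], [P → B .] — reduce-reduce conflict.
I9 contains complete items [P → B .], [P → f B .] — reduce-reduce conflict.

Answer: Yes — I6: [E → num a B .] vs [P → B .]; I9: [P → B .] vs [P → f B .]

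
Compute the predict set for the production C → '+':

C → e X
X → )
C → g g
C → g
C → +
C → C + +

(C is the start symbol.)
PREDICT(C → '+') = (FIRST(RHS) \ {ε}) ∪ (FOLLOW(C) if ε ∈ FIRST(RHS), i.e. RHS ⇒* ε)
FIRST('+') = { '+' }
ε ∉ FIRST('+'), so FOLLOW(C) is not added.
PREDICT(C → '+') = { '+' }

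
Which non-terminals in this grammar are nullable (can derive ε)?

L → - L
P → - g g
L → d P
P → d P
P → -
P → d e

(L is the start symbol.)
None

A non-terminal is nullable if it can derive ε (the empty string): either it has an ε-production, or it has a production whose right-hand side consists entirely of nullable non-terminals.

There are no ε-productions, so no non-terminal can derive ε.
No non-terminals are nullable.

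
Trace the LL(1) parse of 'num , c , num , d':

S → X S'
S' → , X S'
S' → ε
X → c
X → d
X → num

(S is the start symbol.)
LL(1) parsing maintains a stack (initially the start symbol over $) and the input. At each step: if the stack top is a terminal, match it against the current input token; if it is a non-terminal N, replace it with the RHS of M[N, lookahead] (the unique production whose predict set contains the lookahead).

Stack is shown with the top on the left.

Stack     Input                Action
-------------------------------------
S $       num , c , num , d $  output S → X S'
X S' $    num , c , num , d $  output X → num
num S' $  num , c , num , d $  match 'num'
S' $      , c , num , d $      output S' → , X S'
, X S' $  , c , num , d $      match ','
X S' $    c , num , d $        output X → c
c S' $    c , num , d $        match 'c'
S' $      , num , d $          output S' → , X S'
, X S' $  , num , d $          match ','
X S' $    num , d $            output X → num
num S' $  num , d $            match 'num'
S' $      , d $                output S' → , X S'
, X S' $  , d $                match ','
X S' $    d $                  output X → d
d S' $    d $                  match 'd'
S' $      $                    output S' → ε
$         $                    accept

The string is accepted.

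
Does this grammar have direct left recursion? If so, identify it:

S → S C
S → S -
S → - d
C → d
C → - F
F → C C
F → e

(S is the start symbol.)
Direct left recursion occurs when N → N α for some non-terminal N (the right-hand side begins with the left-hand side itself).

S → S C: LEFT RECURSIVE (starts with S)
S → S -: LEFT RECURSIVE (starts with S)
S → - d: starts with '-'
C → d: starts with d
C → - F: starts with '-'
F → C C: starts with C
F → e: starts with e

The grammar has direct left recursion on: S.

Answer: Yes, S is left-recursive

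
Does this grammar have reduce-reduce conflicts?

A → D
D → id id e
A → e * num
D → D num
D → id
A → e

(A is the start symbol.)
No reduce-reduce conflicts

A reduce-reduce conflict occurs when an LR(0) state has two complete items [A → α .] and [B → β .] — both call for a reduction, and with no lookahead the parser cannot choose between them.

Augment with A' → A and build the canonical LR(0) collection (I0 = CLOSURE({[A' → . A]}), then GOTO on every symbol after a dot until no new states appear). It has 10 states:
  I0: { [A → . D], [A → . e * num], [A → . e], [A' → . A], [D → . D num], [D → . id id e], [D → . id] }  — shift
  I1: { [A' → A .] }  — accept
  I2: { [A → D .], [D → D . num] }  — shift, reduce
  I3: { [A → e . * num], [A → e .] }  — shift, reduce
  I4: { [D → id . id e], [D → id .] }  — shift, reduce
  I5: { [D → id id . e] }  — shift
  I6: { [D → id id e .] }  — reduce
  I7: { [A → e * . num] }  — shift
  I8: { [A → e * num .] }  — reduce
  I9: { [D → D num .] }  — reduce

No state contains more than one complete item.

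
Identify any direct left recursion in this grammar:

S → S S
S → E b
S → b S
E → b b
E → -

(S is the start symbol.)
Direct left recursion occurs when N → N α for some non-terminal N (the right-hand side begins with the left-hand side itself).

S → S S: LEFT RECURSIVE (starts with S)
S → E b: starts with E
S → b S: starts with b
E → b b: starts with b
E → -: starts with '-'

The grammar has direct left recursion on: S.

Answer: Yes, S is left-recursive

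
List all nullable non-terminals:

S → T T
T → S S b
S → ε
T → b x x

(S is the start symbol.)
{ 'S' }

ε-productions: S → ε
So S is immediately nullable.
No further non-terminal can be added: every production for the remaining non-terminals contains a terminal or a non-nullable non-terminal.
Nullable = { 'S' }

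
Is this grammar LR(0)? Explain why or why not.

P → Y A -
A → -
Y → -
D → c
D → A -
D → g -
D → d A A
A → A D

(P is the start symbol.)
A grammar is LR(0) if no state in the canonical LR(0) collection has:
  - both a shift item (dot before a terminal) and a complete item (shift-reduce conflict), or
  - two or more complete items (reduce-reduce conflict; the accept item [P' → P .] counts as a complete item here).

Augment with P' → P and build the canonical LR(0) collection (I0 = CLOSURE({[P' → . P]}), then GOTO on every symbol after a dot until no new states appear). It has 16 states:
  I0: { [P → . Y A -], [P' → . P], [Y → . -] }  — shift
  I1: { [Y → - .] }  — reduce
  I2: { [P' → P .] }  — accept
  I3: { [A → . -], [A → . A D], [P → Y . A -] }  — shift
  I4: { [A → - .] }  — reduce
  I5: { [A → . -], [A → . A D], [A → A . D], [D → . A -], [D → . c], [D → . d A A], [D → . g -], [P → Y A . -] }  — shift
  I6: { [A → - .], [P → Y A - .] }  — 2 reduces
  I7: { [A → . -], [A → . A D], [A → A . D], [D → . A -], [D → . c], [D → . d A A], [D → . g -], [D → A . -] }  — shift
  I8: { [A → A D .] }  — reduce
  I9: { [D → c .] }  — reduce
  I10: { [A → . -], [A → . A D], [D → d . A A] }  — shift
  I11: { [D → g . -] }  — shift
  I12: { [D → g - .] }  — reduce
  I13: { [A → . -], [A → . A D], [A → A . D], [D → . A -], [D → . c], [D → . d A A], [D → . g -], [D → d A . A] }  — shift
  I14: { [A → . -], [A → . A D], [A → A . D], [D → . A -], [D → . c], [D → . d A A], [D → . g -], [D → A . -], [D → d A A .] }  — shift, reduce
  I15: { [A → - .], [D → A - .] }  — 2 reduces

Conflict in state I6:
  Reduce-reduce conflict: [A → - .] and [P → Y A - .]
So the grammar is NOT LR(0).

Answer: No. Reduce-reduce conflict: [A → - .] and [P → Y A - .]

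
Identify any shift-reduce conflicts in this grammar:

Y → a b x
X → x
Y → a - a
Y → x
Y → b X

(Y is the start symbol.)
A shift-reduce conflict occurs when an LR(0) state has both:
  - a complete (reduce) item [A → α .] (dot at the end), and
  - a shift item [B → β . c γ] (dot before a terminal).

Augment with Y' → Y and build the canonical LR(0) collection (I0 = CLOSURE({[Y' → . Y]}), then GOTO on every symbol after a dot until no new states appear). It has 11 states:
  I0: { [Y → . a - a], [Y → . a b x], [Y → . b X], [Y → . x], [Y' → . Y] }  — shift
  I1: { [Y' → Y .] }  — accept
  I2: { [Y → a . - a], [Y → a . b x] }  — shift
  I3: { [X → . x], [Y → b . X] }  — shift
  I4: { [Y → x .] }  — reduce
  I5: { [Y → b X .] }  — reduce
  I6: { [X → x .] }  — reduce
  I7: { [Y → a - . a] }  — shift
  I8: { [Y → a b . x] }  — shift
  I9: { [Y → a b x .] }  — reduce
  I10: { [Y → a - a .] }  — reduce

No state contains both a complete item and a shift item.

Answer: No shift-reduce conflicts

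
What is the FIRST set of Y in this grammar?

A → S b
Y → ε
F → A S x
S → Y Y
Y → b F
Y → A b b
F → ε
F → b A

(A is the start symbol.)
To compute FIRST(Y), examine every production with Y on the left-hand side, reading each right-hand side left to right until a non-nullable symbol is reached.

FIRST sets of the other non-terminals involved (by the same procedure, iterated to a fixed point):
  FIRST(A) = { 'b' }

From Y → ε:
  - ε-production, so ε ∈ FIRST(Y)
From Y → b F:
  - b is a terminal: add 'b' and stop
From Y → A b b:
  - A is a non-terminal: add FIRST(A) \ {ε} = { 'b' }
    A is not nullable, so stop

Collecting: FIRST(Y) = { 'b', ε }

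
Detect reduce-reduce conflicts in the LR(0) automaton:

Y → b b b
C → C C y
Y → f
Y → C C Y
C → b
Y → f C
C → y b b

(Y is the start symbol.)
Augment with Y' → Y and build the canonical LR(0) collection (I0 = CLOSURE({[Y' → . Y]}), then GOTO on every symbol after a dot until no new states appear). It has 17 states:
  I0: { [C → . C C y], [C → . b], [C → . y b b], [Y → . C C Y], [Y → . b b b], [Y → . f C], [Y → . f], [Y' → . Y] }  — shift
  I1: { [C → . C C y], [C → . b], [C → . y b b], [C → C . C y], [Y → C . C Y] }  — shift
  I2: { [Y' → Y .] }  — accept
  I3: { [C → b .], [Y → b . b b] }  — shift, reduce
  I4: { [C → . C C y], [C → . b], [C → . y b b], [Y → f . C], [Y → f .] }  — shift, reduce
  I5: { [C → y . b b] }  — shift
  I6: { [C → y b . b] }  — shift
  I7: { [C → y b b .] }  — reduce
  I8: { [C → . C C y], [C → . b], [C → . y b b], [C → C . C y], [Y → f C .] }  — shift, reduce
  I9: { [C → b .] }  — reduce
  I10: { [C → . C C y], [C → . b], [C → . y b b], [C → C . C y], [C → C C . y] }  — shift
  I11: { [C → C C y .], [C → y . b b] }  — shift, reduce
  I12: { [Y → b b . b] }  — shift
  I13: { [Y → b b b .] }  — reduce
  I14: { [C → . C C y], [C → . b], [C → . y b b], [C → C . C y], [C → C C . y], [Y → . C C Y], [Y → . b b b], [Y → . f C], [Y → . f], [Y → C C . Y] }  — shift
  I15: { [C → . C C y], [C → . b], [C → . y b b], [C → C . C y], [C → C C . y], [Y → C . C Y] }  — shift
  I16: { [Y → C C Y .] }  — reduce

No state contains more than one complete item.

Answer: No reduce-reduce conflicts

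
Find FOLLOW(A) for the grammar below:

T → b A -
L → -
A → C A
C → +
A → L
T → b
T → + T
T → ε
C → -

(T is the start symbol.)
To compute FOLLOW(A), find every occurrence of A on a right-hand side N → α A β: add FIRST(β) \ {ε}, and if β is empty or nullable also add FOLLOW(N). Iterate to a fixed point.

In T → b A -: A is followed by '-', add FIRST('-') \ {ε} = { '-' }
In A → C A: A is at the end; this adds FOLLOW(A) to itself — nothing new

Taking the union: FOLLOW(A) = { '-' }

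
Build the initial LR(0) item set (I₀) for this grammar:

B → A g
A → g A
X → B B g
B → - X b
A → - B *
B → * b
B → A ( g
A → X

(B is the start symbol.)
First, augment the grammar with B' → B
I₀ = CLOSURE({ [B' → . B] }):
  [B' → . B] has the dot before B: add [B → . A g], [B → . - X b], [B → . * b], [B → . A ( g]
  [B → . A g] has the dot before A: add [A → . g A], [A → . - B *], [A → . X]
  [A → . X] has the dot before X: add [X → . B B g]
No further items can be added.

I₀ = { [A → . - B *], [A → . X], [A → . g A], [B → . * b], [B → . - X b], [B → . A ( g], [B → . A g], [B' → . B], [X → . B B g] }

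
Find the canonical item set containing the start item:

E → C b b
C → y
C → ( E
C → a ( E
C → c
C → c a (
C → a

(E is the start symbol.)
{ [C → . ( E], [C → . a ( E], [C → . a], [C → . c a (], [C → . c], [C → . y], [E → . C b b], [E' → . E] }

First, augment the grammar with E' → E
I₀ = CLOSURE({ [E' → . E] }):
  [E' → . E] has the dot before E: add [E → . C b b]
  [E → . C b b] has the dot before C: add [C → . y], [C → . ( E], [C → . a ( E], [C → . c], [C → . c a (], [C → . a]
No further items can be added.

I₀ = { [C → . ( E], [C → . a ( E], [C → . a], [C → . c a (], [C → . c], [C → . y], [E → . C b b], [E' → . E] }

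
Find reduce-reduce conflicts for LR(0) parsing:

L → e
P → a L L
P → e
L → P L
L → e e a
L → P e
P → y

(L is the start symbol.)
A reduce-reduce conflict occurs when an LR(0) state has two complete items [A → α .] and [B → β .] — both call for a reduction, and with no lookahead the parser cannot choose between them.

Augment with L' → L and build the canonical LR(0) collection (I0 = CLOSURE({[L' → . L]}), then GOTO on every symbol after a dot until no new states appear). It has 12 states:
  I0: { [L → . P L], [L → . P e], [L → . e e a], [L → . e], [L' → . L], [P → . a L L], [P → . e], [P → . y] }  — shift
  I1: { [L' → L .] }  — accept
  I2: { [L → . P L], [L → . P e], [L → . e e a], [L → . e], [L → P . L], [L → P . e], [P → . a L L], [P → . e], [P → . y] }  — shift
  I3: { [L → . P L], [L → . P e], [L → . e e a], [L → . e], [P → . a L L], [P → . e], [P → . y], [P → a . L L] }  — shift
  I4: { [L → e . e a], [L → e .], [P → e .] }  — shift, 2 reduces
  I5: { [P → y .] }  — reduce
  I6: { [L → e e . a] }  — shift
  I7: { [L → e e a .] }  — reduce
  I8: { [L → . P L], [L → . P e], [L → . e e a], [L → . e], [P → . a L L], [P → . e], [P → . y], [P → a L . L] }  — shift
  I9: { [P → a L L .] }  — reduce
  I10: { [L → P L .] }  — reduce
  I11: { [L → P e .], [L → e . e a], [L → e .], [P → e .] }  — shift, 3 reduces

I4 contains complete items [L → e .], [P → e .] — reduce-reduce conflict.
I11 contains complete items [L → P e .], [L → e .], [P → e .] — reduce-reduce conflict.

Answer: Yes — I4: [L → e .] vs [P → e .]; I11: [L → P e .] vs [L → e .]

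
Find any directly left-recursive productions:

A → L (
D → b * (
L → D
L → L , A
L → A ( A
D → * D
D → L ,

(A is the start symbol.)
Yes, L is left-recursive

A → L (: starts with L
D → b * (: starts with b
L → D: starts with D
L → L , A: LEFT RECURSIVE (starts with L)
L → A ( A: starts with A
D → * D: starts with '*'
D → L ,: starts with L

The grammar has direct left recursion on: L.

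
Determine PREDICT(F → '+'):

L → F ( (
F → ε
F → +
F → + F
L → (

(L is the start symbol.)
{ '+' }

PREDICT(F → '+') = (FIRST(RHS) \ {ε}) ∪ (FOLLOW(F) if ε ∈ FIRST(RHS), i.e. RHS ⇒* ε)
FIRST('+') = { '+' }
ε ∉ FIRST('+'), so FOLLOW(F) is not added.
PREDICT(F → '+') = { '+' }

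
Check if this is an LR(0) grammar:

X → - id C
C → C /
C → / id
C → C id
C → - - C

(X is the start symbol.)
A grammar is LR(0) if no state in the canonical LR(0) collection has:
  - both a shift item (dot before a terminal) and a complete item (shift-reduce conflict), or
  - two or more complete items (reduce-reduce conflict; the accept item [X' → X .] counts as a complete item here).

Augment with X' → X and build the canonical LR(0) collection (I0 = CLOSURE({[X' → . X]}), then GOTO on every symbol after a dot until no new states appear). It has 12 states:
  I0: { [X → . - id C], [X' → . X] }  — shift
  I1: { [X → - . id C] }  — shift
  I2: { [X' → X .] }  — accept
  I3: { [C → . - - C], [C → . / id], [C → . C /], [C → . C id], [X → - id . C] }  — shift
  I4: { [C → - . - C] }  — shift
  I5: { [C → / . id] }  — shift
  I6: { [C → C . /], [C → C . id], [X → - id C .] }  — shift, reduce
  I7: { [C → C / .] }  — reduce
  I8: { [C → C id .] }  — reduce
  I9: { [C → / id .] }  — reduce
  I10: { [C → - - . C], [C → . - - C], [C → . / id], [C → . C /], [C → . C id] }  — shift
  I11: { [C → - - C .], [C → C . /], [C → C . id] }  — shift, reduce

Conflict in state I6:
  Shift-reduce conflict between [X → - id C .] and [C → C . /]
So the grammar is NOT LR(0).

Answer: No. Shift-reduce conflict between [X → - id C .] and [C → C . /]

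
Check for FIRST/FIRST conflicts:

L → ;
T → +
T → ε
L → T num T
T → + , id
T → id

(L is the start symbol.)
Yes. T → '+' / T → '+' ',' id on { '+' }

A FIRST/FIRST conflict occurs when two productions N → α and N → β for the same non-terminal have FIRST(α) ∩ FIRST(β) ≠ ∅ (with ε ∈ FIRST of a nullable right-hand side, so two nullable alternatives also conflict).

FIRST sets of the non-terminals at (or reachable through a nullable prefix from) the front of some alternative:
  FIRST(T) = { '+', 'id', ε }

Productions for L:
  L → ;: FIRST = { ';' }
  L → T num T: FIRST = { '+', 'id', 'num' }
Productions for T:
  T → +: FIRST = { '+' }
  T → ε: FIRST = { ε }
  T → + , id: FIRST = { '+' }
  T → id: FIRST = { 'id' }

Conflict for T: T → + and T → + , id
  Overlap: { '+' }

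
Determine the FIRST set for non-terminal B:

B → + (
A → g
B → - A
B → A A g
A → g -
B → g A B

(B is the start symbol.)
To compute FIRST(B), examine every production with B on the left-hand side, reading each right-hand side left to right until a non-nullable symbol is reached.

FIRST sets of the other non-terminals involved (by the same procedure, iterated to a fixed point):
  FIRST(A) = { 'g' }

From B → + (:
  - '+' is a terminal: add '+' and stop
From B → - A:
  - '-' is a terminal: add '-' and stop
From B → A A g:
  - A is a non-terminal: add FIRST(A) \ {ε} = { 'g' }
    A is not nullable, so stop
From B → g A B:
  - g is a terminal: add 'g' and stop

Collecting: FIRST(B) = { '+', '-', 'g' }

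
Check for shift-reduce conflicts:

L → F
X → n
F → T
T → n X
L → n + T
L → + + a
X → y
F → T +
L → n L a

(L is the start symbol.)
A shift-reduce conflict occurs when an LR(0) state has both:
  - a complete (reduce) item [A → α .] (dot at the end), and
  - a shift item [B → β . c γ] (dot before a terminal).

Augment with L' → L and build the canonical LR(0) collection (I0 = CLOSURE({[L' → . L]}), then GOTO on every symbol after a dot until no new states appear). It has 18 states:
  I0: { [F → . T +], [F → . T], [L → . + + a], [L → . F], [L → . n + T], [L → . n L a], [L' → . L], [T → . n X] }  — shift
  I1: { [L → + . + a] }  — shift
  I2: { [L → F .] }  — reduce
  I3: { [L' → L .] }  — accept
  I4: { [F → T . +], [F → T .] }  — shift, reduce
  I5: { [F → . T +], [F → . T], [L → . + + a], [L → . F], [L → . n + T], [L → . n L a], [L → n . + T], [L → n . L a], [T → . n X], [T → n . X], [X → . n], [X → . y] }  — shift
  I6: { [L → + . + a], [L → n + . T], [T → . n X] }  — shift
  I7: { [L → n L . a] }  — shift
  I8: { [T → n X .] }  — reduce
  I9: { [F → . T +], [F → . T], [L → . + + a], [L → . F], [L → . n + T], [L → . n L a], [L → n . + T], [L → n . L a], [T → . n X], [T → n . X], [X → . n], [X → . y], [X → n .] }  — shift, reduce
  I10: { [X → y .] }  — reduce
  I11: { [L → n L a .] }  — reduce
  I12: { [L → + + . a] }  — shift
  I13: { [L → n + T .] }  — reduce
  I14: { [T → n . X], [X → . n], [X → . y] }  — shift
  I15: { [X → n .] }  — reduce
  I16: { [L → + + a .] }  — reduce
  I17: { [F → T + .] }  — reduce

I4 contains reduce item [F → T .] and shift item [F → T . +] — shift-reduce conflict.
I9 contains reduce item [X → n .] and shift items [L → . + + a], [L → . n + T], [L → n . + T], [L → . n L a], [T → . n X], [X → . n], [X → . y] — shift-reduce conflict.

Answer: Yes — I4: [F → T .] vs [F → T . +]; I9: [X → n .] vs [L → . + + a]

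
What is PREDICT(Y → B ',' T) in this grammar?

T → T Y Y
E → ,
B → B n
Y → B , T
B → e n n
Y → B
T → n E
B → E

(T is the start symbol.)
PREDICT(Y → B ',' T) = (FIRST(RHS) \ {ε}) ∪ (FOLLOW(Y) if ε ∈ FIRST(RHS), i.e. RHS ⇒* ε)
FIRST(B) = { ',', 'e' }
FIRST(B ',' T) = { ',', 'e' }
ε ∉ FIRST(B ',' T), so FOLLOW(Y) is not added.
PREDICT(Y → B ',' T) = { ',', 'e' }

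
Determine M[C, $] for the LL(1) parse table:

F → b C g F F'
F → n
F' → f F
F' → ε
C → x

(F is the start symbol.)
To find M[C, $], we find productions for C where $ is in the predict set (PREDICT(N → α) = (FIRST(α) \ {ε}) ∪ (FOLLOW(N) if α ⇒* ε)).

C → x: PREDICT = { 'x' }

M[C, $] is empty (no production applies)

Answer: Empty (error entry)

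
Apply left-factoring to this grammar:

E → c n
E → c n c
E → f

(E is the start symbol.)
E → c n E'
E' → ε
E' → c
E → f

Left-factoring transforms A → αβ₁ | αβ₂ into A → αA' and A' → β₁ | β₂
(α is the longest common prefix among the alternatives). Repeat until
no nonterminal has two alternatives with a common prefix.

Round 1: E has alternatives sharing prefix 'c n'. Introduce E': E → c n E'
  Add: E' → ε
  Add: E' → c

No remaining common prefixes — done.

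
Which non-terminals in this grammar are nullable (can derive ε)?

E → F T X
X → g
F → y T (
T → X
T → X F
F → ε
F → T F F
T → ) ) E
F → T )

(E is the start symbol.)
A non-terminal is nullable if it can derive ε (the empty string): either it has an ε-production, or it has a production whose right-hand side consists entirely of nullable non-terminals.

ε-productions: F → ε
So F is immediately nullable.
No further non-terminal can be added: every production for the remaining non-terminals contains a terminal or a non-nullable non-terminal.
Nullable = { 'F' }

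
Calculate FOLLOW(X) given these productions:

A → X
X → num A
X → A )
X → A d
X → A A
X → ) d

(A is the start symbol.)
In A → X: X is at the end, add FOLLOW(A)

The FOLLOW sets referred to above (computed the same way, to a fixed point):
  FOLLOW(A) = { $, ')', 'd', 'num' }

Taking the union: FOLLOW(X) = { $, ')', 'd', 'num' }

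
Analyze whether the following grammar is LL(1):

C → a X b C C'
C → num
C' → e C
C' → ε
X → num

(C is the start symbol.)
A grammar is LL(1) if for each non-terminal N with multiple productions, the predict sets of those productions are pairwise disjoint, where PREDICT(N → α) = (FIRST(α) \ {ε}) ∪ (FOLLOW(N) if α ⇒* ε).

Relevant sets:
  FOLLOW(C') = { $, 'e' }

For C:
  PREDICT(C → a X b C C') = { 'a' }
  PREDICT(C → num) = { 'num' }
For C':
  PREDICT(C' → e C) = { 'e' }
  PREDICT(C' → ε) = { $, 'e' }
X has a single production, so nothing to check there.

Conflict found: Predict set conflict for C': { 'e' }
The grammar is NOT LL(1).

Answer: No. Predict set conflict for C': { 'e' }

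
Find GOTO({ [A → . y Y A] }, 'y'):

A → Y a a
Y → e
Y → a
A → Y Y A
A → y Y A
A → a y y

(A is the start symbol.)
{ [A → y . Y A], [Y → . a], [Y → . e] }

GOTO(I, 'y') = CLOSURE({ [A → αX.β] : [A → α.Xβ] ∈ I, X = 'y' })

Items with dot before 'y', with the dot advanced:
  [A → . y Y A] → [A → y . Y A]
Closure of the advanced items:
  [A → y . Y A] has the dot before Y: add [Y → . e], [Y → . a]

GOTO = { [A → y . Y A], [Y → . a], [Y → . e] }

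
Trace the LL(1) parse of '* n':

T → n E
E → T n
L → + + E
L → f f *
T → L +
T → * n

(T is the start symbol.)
LL(1) parsing maintains a stack (initially the start symbol over $) and the input. At each step: if the stack top is a terminal, match it against the current input token; if it is a non-terminal N, replace it with the RHS of M[N, lookahead] (the unique production whose predict set contains the lookahead).

Stack is shown with the top on the left.

Stack  Input  Action
--------------------
T $    * n $  output T → * n
* n $  * n $  match '*'
n $    n $    match 'n'
$      $      accept

The string is accepted.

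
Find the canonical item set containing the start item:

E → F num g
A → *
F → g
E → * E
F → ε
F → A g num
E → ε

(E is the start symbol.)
First, augment the grammar with E' → E
I₀ = CLOSURE({ [E' → . E] }):
  [E' → . E] has the dot before E: add [E → . F num g], [E → . * E], [E → .]
  [E → . F num g] has the dot before F: add [F → . g], [F → .], [F → . A g num]
  [F → . A g num] has the dot before A: add [A → . *]
No further items can be added.

I₀ = { [A → . *], [E → . * E], [E → . F num g], [E → .], [E' → . E], [F → . A g num], [F → . g], [F → .] }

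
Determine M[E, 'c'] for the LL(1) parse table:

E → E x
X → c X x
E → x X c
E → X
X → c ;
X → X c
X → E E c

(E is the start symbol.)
E → E x, E → X

To find M[E, 'c'], we find productions for E where 'c' is in the predict set (PREDICT(N → α) = (FIRST(α) \ {ε}) ∪ (FOLLOW(N) if α ⇒* ε)).

Relevant sets:
  FIRST(E) = { 'c', 'x' }
  FIRST(X) = { 'c', 'x' }

E → E x: PREDICT = { 'c', 'x' }
  'c' is in predict set, so this production goes in M[E, 'c']
E → x X c: PREDICT = { 'x' }
E → X: PREDICT = { 'c', 'x' }
  'c' is in predict set, so this production goes in M[E, 'c']

M[E, 'c'] = E → E x, E → X  (a multiply-defined cell — the grammar is not LL(1))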